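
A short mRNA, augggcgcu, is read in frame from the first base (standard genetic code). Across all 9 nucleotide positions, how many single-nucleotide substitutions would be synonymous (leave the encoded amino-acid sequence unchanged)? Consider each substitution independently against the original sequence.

6

Codon 1 (AUG, Met): 0 synonymous substitutions.
Codon 2 (GGC, Gly): 3 synonymous substitutions.
Codon 3 (GCU, Ala): 3 synonymous substitutions.
Total: 0 + 3 + 3 = 6.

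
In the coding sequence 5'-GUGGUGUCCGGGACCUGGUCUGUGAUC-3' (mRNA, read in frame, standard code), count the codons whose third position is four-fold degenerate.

Codon 1 GUG (Val): third position 4-fold.
Codon 2 GUG (Val): third position 4-fold.
Codon 3 UCC (Ser): third position 4-fold.
Codon 4 GGG (Gly): third position 4-fold.
Codon 5 ACC (Thr): third position 4-fold.
Codon 6 UGG (Trp): third position 1-fold.
Codon 7 UCU (Ser): third position 4-fold.
Codon 8 GUG (Val): third position 4-fold.
Codon 9 AUC (Ile): third position 3-fold.
Four-fold degenerate third positions: 7.

7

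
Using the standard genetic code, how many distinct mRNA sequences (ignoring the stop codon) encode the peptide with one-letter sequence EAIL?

Glu: 2 codons.
Ala: 4 codons.
Ile: 3 codons.
Leu: 6 codons.
2 × 4 × 3 × 6 = 144.

144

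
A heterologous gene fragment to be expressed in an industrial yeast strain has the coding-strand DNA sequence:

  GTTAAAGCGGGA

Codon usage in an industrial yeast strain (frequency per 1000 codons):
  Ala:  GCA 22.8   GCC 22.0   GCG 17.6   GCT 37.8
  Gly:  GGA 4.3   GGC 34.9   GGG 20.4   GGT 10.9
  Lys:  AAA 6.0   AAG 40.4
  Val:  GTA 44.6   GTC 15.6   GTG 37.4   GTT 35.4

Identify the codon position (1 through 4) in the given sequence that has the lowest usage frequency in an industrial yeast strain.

4

Codon 1 GTT (Val): 35.4 per 1000.
Codon 2 AAA (Lys): 6.0 per 1000.
Codon 3 GCG (Ala): 17.6 per 1000.
Codon 4 GGA (Gly): 4.3 per 1000.
Lowest frequency is 4.3 at codon 4.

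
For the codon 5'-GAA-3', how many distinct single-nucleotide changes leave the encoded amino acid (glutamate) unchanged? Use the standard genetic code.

Position 1: none → 0 synonymous.
Position 2: none → 0 synonymous.
Position 3: GAG → 1 synonymous.
Total: 0 + 0 + 1 = 1.

1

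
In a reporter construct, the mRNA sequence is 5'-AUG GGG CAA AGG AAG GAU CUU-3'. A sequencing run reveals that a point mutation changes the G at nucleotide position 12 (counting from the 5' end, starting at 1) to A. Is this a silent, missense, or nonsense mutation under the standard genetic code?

Position 12 falls in codon 4: AGG → Arg.
After the substitution the codon is AGA → Arg.
Both encode Arg, so the change is synonymous.

silent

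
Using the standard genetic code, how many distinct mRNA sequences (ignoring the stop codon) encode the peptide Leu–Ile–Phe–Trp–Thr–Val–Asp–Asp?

Leu: 6 codons.
Ile: 3 codons.
Phe: 2 codons.
Trp: 1 codon.
Thr: 4 codons.
Val: 4 codons.
Asp: 2 codons.
Asp: 2 codons.
6 × 3 × 2 × 1 × 4 × 4 × 2 × 2 = 2304.

2304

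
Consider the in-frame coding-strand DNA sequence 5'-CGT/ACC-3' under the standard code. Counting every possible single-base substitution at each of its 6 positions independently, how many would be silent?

Codon 1 (CGT, Arg): 3 synonymous substitutions.
Codon 2 (ACC, Thr): 3 synonymous substitutions.
Total: 3 + 3 = 6.

6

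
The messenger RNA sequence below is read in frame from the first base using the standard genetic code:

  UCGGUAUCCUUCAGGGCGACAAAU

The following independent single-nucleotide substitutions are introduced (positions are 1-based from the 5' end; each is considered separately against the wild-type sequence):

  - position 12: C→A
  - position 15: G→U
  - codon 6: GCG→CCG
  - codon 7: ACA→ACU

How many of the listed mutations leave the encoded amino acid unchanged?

Codon 4: UUC (Phe) → UUA (Leu) — missense.
Codon 5: AGG (Arg) → AGU (Ser) — missense.
Codon 6: GCG (Ala) → CCG (Pro) — missense.
Codon 7: ACA (Thr) → ACU (Thr) — synonymous.
Synonymous: 1 of 4.

1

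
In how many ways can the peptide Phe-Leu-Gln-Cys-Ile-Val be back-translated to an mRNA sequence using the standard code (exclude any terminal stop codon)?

576

Phe: 2 codons.
Leu: 6 codons.
Gln: 2 codons.
Cys: 2 codons.
Ile: 3 codons.
Val: 4 codons.
2 × 6 × 2 × 2 × 3 × 4 = 576.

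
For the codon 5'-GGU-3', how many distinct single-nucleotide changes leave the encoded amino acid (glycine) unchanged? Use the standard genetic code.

3

Position 1: none → 0 synonymous.
Position 2: none → 0 synonymous.
Position 3: GGC, GGA, GGG → 3 synonymous.
Total: 0 + 0 + 3 = 3.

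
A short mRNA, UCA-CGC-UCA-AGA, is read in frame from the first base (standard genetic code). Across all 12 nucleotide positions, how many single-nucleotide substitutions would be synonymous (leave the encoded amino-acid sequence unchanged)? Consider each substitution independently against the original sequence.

11

Codon 1 (UCA, Ser): 3 synonymous substitutions.
Codon 2 (CGC, Arg): 3 synonymous substitutions.
Codon 3 (UCA, Ser): 3 synonymous substitutions.
Codon 4 (AGA, Arg): 2 synonymous substitutions.
Total: 3 + 3 + 3 + 2 = 11.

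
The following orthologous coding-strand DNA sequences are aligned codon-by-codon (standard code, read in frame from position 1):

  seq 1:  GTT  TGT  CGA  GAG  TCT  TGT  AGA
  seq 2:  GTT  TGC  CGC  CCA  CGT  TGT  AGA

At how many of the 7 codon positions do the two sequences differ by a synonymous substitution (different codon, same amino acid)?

2

Codon 1: GTT Val / GTT Val — identical.
Codon 2: TGT Cys / TGC Cys — synonymous.
Codon 3: CGA Arg / CGC Arg — synonymous.
Codon 4: GAG Glu / CCA Pro — nonsynonymous.
Codon 5: TCT Ser / CGT Arg — nonsynonymous.
Codon 6: TGT Cys / TGT Cys — identical.
Codon 7: AGA Arg / AGA Arg — identical.
Synonymous differences: 2.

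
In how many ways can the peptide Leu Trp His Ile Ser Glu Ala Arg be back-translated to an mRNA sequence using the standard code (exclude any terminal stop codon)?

Leu: 6 codons.
Trp: 1 codon.
His: 2 codons.
Ile: 3 codons.
Ser: 6 codons.
Glu: 2 codons.
Ala: 4 codons.
Arg: 6 codons.
6 × 1 × 2 × 3 × 6 × 2 × 4 × 6 = 10368.

10368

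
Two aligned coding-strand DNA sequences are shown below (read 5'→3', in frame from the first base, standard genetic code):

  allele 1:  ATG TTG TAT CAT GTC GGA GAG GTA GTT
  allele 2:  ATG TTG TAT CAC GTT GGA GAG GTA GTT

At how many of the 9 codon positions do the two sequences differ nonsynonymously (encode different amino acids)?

0

Codon 1: ATG Met / ATG Met — identical.
Codon 2: TTG Leu / TTG Leu — identical.
Codon 3: TAT Tyr / TAT Tyr — identical.
Codon 4: CAT His / CAC His — synonymous.
Codon 5: GTC Val / GTT Val — synonymous.
Codon 6: GGA Gly / GGA Gly — identical.
Codon 7: GAG Glu / GAG Glu — identical.
Codon 8: GTA Val / GTA Val — identical.
Codon 9: GTT Val / GTT Val — identical.
Nonsynonymous differences: 0.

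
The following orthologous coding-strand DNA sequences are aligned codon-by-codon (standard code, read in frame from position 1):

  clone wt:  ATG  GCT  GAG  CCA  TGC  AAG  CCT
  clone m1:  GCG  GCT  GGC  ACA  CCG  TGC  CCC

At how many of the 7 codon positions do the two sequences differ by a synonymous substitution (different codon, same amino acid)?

Codon 1: ATG Met / GCG Ala — nonsynonymous.
Codon 2: GCT Ala / GCT Ala — identical.
Codon 3: GAG Glu / GGC Gly — nonsynonymous.
Codon 4: CCA Pro / ACA Thr — nonsynonymous.
Codon 5: TGC Cys / CCG Pro — nonsynonymous.
Codon 6: AAG Lys / TGC Cys — nonsynonymous.
Codon 7: CCT Pro / CCC Pro — synonymous.
Synonymous differences: 1.

1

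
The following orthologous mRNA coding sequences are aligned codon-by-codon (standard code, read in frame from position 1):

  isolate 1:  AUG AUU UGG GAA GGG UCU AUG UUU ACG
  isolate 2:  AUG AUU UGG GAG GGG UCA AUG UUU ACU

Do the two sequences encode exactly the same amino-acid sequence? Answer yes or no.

yes

Codon 1: AUG Met / AUG Met — identical.
Codon 2: AUU Ile / AUU Ile — identical.
Codon 3: UGG Trp / UGG Trp — identical.
Codon 4: GAA Glu / GAG Glu — synonymous.
Codon 5: GGG Gly / GGG Gly — identical.
Codon 6: UCU Ser / UCA Ser — synonymous.
Codon 7: AUG Met / AUG Met — identical.
Codon 8: UUU Phe / UUU Phe — identical.
Codon 9: ACG Thr / ACU Thr — synonymous.
Nonsynonymous differences: 0 → same protein.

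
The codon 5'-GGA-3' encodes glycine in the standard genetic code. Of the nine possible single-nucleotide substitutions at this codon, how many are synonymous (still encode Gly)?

3

Position 1: none → 0 synonymous.
Position 2: none → 0 synonymous.
Position 3: GGU, GGC, GGG → 3 synonymous.
Total: 0 + 0 + 3 = 3.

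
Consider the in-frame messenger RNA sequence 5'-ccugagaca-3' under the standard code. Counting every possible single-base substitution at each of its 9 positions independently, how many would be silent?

7

Codon 1 (CCU, Pro): 3 synonymous substitutions.
Codon 2 (GAG, Glu): 1 synonymous substitution.
Codon 3 (ACA, Thr): 3 synonymous substitutions.
Total: 3 + 1 + 3 = 7.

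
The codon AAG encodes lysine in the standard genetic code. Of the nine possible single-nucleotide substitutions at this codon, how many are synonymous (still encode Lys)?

Position 1: none → 0 synonymous.
Position 2: none → 0 synonymous.
Position 3: AAA → 1 synonymous.
Total: 0 + 0 + 1 = 1.

1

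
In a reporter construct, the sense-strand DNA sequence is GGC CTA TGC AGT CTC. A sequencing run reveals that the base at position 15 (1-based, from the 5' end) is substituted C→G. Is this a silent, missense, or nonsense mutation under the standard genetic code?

silent

Position 15 falls in codon 5: CTC → Leu.
After the substitution the codon is CTG → Leu.
Both encode Leu, so the change is synonymous.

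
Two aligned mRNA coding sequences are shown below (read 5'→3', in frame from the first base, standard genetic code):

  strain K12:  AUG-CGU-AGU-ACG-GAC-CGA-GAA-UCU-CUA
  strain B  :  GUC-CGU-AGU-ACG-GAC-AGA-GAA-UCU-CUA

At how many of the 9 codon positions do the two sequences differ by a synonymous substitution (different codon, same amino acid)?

Codon 1: AUG Met / GUC Val — nonsynonymous.
Codon 2: CGU Arg / CGU Arg — identical.
Codon 3: AGU Ser / AGU Ser — identical.
Codon 4: ACG Thr / ACG Thr — identical.
Codon 5: GAC Asp / GAC Asp — identical.
Codon 6: CGA Arg / AGA Arg — synonymous.
Codon 7: GAA Glu / GAA Glu — identical.
Codon 8: UCU Ser / UCU Ser — identical.
Codon 9: CUA Leu / CUA Leu — identical.
Synonymous differences: 1.

1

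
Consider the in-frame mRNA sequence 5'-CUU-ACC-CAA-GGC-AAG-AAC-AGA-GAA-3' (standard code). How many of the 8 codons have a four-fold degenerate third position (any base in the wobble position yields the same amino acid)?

Codon 1 CUU (Leu): third position 4-fold.
Codon 2 ACC (Thr): third position 4-fold.
Codon 3 CAA (Gln): third position 2-fold.
Codon 4 GGC (Gly): third position 4-fold.
Codon 5 AAG (Lys): third position 2-fold.
Codon 6 AAC (Asn): third position 2-fold.
Codon 7 AGA (Arg): third position 2-fold.
Codon 8 GAA (Glu): third position 2-fold.
Four-fold degenerate third positions: 3.

3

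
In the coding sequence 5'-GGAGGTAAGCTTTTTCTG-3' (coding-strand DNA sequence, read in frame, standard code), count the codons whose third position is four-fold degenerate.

4

Codon 1 GGA (Gly): third position 4-fold.
Codon 2 GGT (Gly): third position 4-fold.
Codon 3 AAG (Lys): third position 2-fold.
Codon 4 CTT (Leu): third position 4-fold.
Codon 5 TTT (Phe): third position 2-fold.
Codon 6 CTG (Leu): third position 4-fold.
Four-fold degenerate third positions: 4.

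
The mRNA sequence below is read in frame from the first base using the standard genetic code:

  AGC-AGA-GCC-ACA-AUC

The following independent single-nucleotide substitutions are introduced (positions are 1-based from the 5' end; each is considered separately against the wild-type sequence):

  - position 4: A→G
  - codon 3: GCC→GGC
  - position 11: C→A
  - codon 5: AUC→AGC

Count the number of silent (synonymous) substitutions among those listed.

0

Codon 2: AGA (Arg) → GGA (Gly) — missense.
Codon 3: GCC (Ala) → GGC (Gly) — missense.
Codon 4: ACA (Thr) → AAA (Lys) — missense.
Codon 5: AUC (Ile) → AGC (Ser) — missense.
Synonymous: 0 of 4.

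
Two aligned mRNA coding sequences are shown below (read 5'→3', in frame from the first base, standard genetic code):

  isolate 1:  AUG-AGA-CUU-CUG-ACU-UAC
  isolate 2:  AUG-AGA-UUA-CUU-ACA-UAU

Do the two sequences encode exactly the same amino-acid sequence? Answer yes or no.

yes

Codon 1: AUG Met / AUG Met — identical.
Codon 2: AGA Arg / AGA Arg — identical.
Codon 3: CUU Leu / UUA Leu — synonymous.
Codon 4: CUG Leu / CUU Leu — synonymous.
Codon 5: ACU Thr / ACA Thr — synonymous.
Codon 6: UAC Tyr / UAU Tyr — synonymous.
Nonsynonymous differences: 0 → same protein.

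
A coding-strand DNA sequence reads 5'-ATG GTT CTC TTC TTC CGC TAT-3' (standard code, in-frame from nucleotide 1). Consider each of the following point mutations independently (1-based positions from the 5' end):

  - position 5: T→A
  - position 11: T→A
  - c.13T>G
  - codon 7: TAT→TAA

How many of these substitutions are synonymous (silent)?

Codon 2: GTT (Val) → GAT (Asp) — missense.
Codon 4: TTC (Phe) → TAC (Tyr) — missense.
Codon 5: TTC (Phe) → GTC (Val) — missense.
Codon 7: TAT (Tyr) → TAA (Stop) — nonsense.
Synonymous: 0 of 4.

0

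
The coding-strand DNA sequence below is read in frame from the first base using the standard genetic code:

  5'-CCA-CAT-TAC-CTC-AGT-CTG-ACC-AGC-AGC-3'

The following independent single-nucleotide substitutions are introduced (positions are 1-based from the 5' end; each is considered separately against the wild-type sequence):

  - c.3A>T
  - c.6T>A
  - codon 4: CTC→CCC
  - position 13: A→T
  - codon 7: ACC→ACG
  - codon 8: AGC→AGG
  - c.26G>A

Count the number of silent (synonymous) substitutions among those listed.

Codon 1: CCA (Pro) → CCT (Pro) — synonymous.
Codon 2: CAT (His) → CAA (Gln) — missense.
Codon 4: CTC (Leu) → CCC (Pro) — missense.
Codon 5: AGT (Ser) → TGT (Cys) — missense.
Codon 7: ACC (Thr) → ACG (Thr) — synonymous.
Codon 8: AGC (Ser) → AGG (Arg) — missense.
Codon 9: AGC (Ser) → AAC (Asn) — missense.
Synonymous: 2 of 7.

2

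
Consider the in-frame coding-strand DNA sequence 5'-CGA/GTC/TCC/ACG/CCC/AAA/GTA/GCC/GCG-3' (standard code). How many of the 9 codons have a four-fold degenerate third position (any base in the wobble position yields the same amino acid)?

Codon 1 CGA (Arg): third position 4-fold.
Codon 2 GTC (Val): third position 4-fold.
Codon 3 TCC (Ser): third position 4-fold.
Codon 4 ACG (Thr): third position 4-fold.
Codon 5 CCC (Pro): third position 4-fold.
Codon 6 AAA (Lys): third position 2-fold.
Codon 7 GTA (Val): third position 4-fold.
Codon 8 GCC (Ala): third position 4-fold.
Codon 9 GCG (Ala): third position 4-fold.
Four-fold degenerate third positions: 8.

8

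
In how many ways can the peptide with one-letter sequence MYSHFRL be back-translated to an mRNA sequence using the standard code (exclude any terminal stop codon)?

1728

Met: 1 codon.
Tyr: 2 codons.
Ser: 6 codons.
His: 2 codons.
Phe: 2 codons.
Arg: 6 codons.
Leu: 6 codons.
1 × 2 × 6 × 2 × 2 × 6 × 6 = 1728.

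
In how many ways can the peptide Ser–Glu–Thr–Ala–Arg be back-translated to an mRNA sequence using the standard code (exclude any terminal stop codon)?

Ser: 6 codons.
Glu: 2 codons.
Thr: 4 codons.
Ala: 4 codons.
Arg: 6 codons.
6 × 2 × 4 × 4 × 6 = 1152.

1152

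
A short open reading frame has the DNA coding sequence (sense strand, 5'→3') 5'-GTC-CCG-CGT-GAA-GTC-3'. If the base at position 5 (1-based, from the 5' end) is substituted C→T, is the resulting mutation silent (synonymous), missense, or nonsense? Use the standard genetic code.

missense

Position 5 falls in codon 2: CCG → Pro.
After the substitution the codon is CTG → Leu.
Pro ≠ Leu, so this is a missense mutation.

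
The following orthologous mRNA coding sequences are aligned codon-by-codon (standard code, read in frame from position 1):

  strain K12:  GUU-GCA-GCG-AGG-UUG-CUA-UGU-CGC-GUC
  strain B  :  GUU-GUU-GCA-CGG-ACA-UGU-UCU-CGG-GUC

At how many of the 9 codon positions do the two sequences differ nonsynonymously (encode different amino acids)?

Codon 1: GUU Val / GUU Val — identical.
Codon 2: GCA Ala / GUU Val — nonsynonymous.
Codon 3: GCG Ala / GCA Ala — synonymous.
Codon 4: AGG Arg / CGG Arg — synonymous.
Codon 5: UUG Leu / ACA Thr — nonsynonymous.
Codon 6: CUA Leu / UGU Cys — nonsynonymous.
Codon 7: UGU Cys / UCU Ser — nonsynonymous.
Codon 8: CGC Arg / CGG Arg — synonymous.
Codon 9: GUC Val / GUC Val — identical.
Nonsynonymous differences: 4.

4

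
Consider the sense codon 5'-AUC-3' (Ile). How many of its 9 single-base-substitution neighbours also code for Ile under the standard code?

Position 1: none → 0 synonymous.
Position 2: none → 0 synonymous.
Position 3: AUU, AUA → 2 synonymous.
Total: 0 + 0 + 2 = 2.

2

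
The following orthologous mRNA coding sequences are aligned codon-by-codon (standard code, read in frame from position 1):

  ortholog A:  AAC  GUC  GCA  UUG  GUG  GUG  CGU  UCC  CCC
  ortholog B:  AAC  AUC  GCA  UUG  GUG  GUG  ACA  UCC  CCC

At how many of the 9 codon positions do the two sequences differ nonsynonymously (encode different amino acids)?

Codon 1: AAC Asn / AAC Asn — identical.
Codon 2: GUC Val / AUC Ile — nonsynonymous.
Codon 3: GCA Ala / GCA Ala — identical.
Codon 4: UUG Leu / UUG Leu — identical.
Codon 5: GUG Val / GUG Val — identical.
Codon 6: GUG Val / GUG Val — identical.
Codon 7: CGU Arg / ACA Thr — nonsynonymous.
Codon 8: UCC Ser / UCC Ser — identical.
Codon 9: CCC Pro / CCC Pro — identical.
Nonsynonymous differences: 2.

2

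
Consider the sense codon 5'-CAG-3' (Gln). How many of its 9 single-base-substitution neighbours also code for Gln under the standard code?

Position 1: none → 0 synonymous.
Position 2: none → 0 synonymous.
Position 3: CAA → 1 synonymous.
Total: 0 + 0 + 1 = 1.

1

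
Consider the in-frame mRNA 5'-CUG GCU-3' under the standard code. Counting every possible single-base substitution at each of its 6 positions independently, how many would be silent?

Codon 1 (CUG, Leu): 4 synonymous substitutions.
Codon 2 (GCU, Ala): 3 synonymous substitutions.
Total: 4 + 3 = 7.

7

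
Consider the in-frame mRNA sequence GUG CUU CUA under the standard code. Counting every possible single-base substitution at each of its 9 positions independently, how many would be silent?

10

Codon 1 (GUG, Val): 3 synonymous substitutions.
Codon 2 (CUU, Leu): 3 synonymous substitutions.
Codon 3 (CUA, Leu): 4 synonymous substitutions.
Total: 3 + 3 + 4 = 10.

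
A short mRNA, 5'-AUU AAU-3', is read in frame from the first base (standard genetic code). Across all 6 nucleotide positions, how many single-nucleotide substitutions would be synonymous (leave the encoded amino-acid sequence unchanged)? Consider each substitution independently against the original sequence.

Codon 1 (AUU, Ile): 2 synonymous substitutions.
Codon 2 (AAU, Asn): 1 synonymous substitution.
Total: 2 + 1 = 3.

3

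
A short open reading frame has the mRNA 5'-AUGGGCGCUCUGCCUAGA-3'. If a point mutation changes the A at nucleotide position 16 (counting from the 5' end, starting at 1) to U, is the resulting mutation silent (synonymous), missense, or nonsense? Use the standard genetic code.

Position 16 falls in codon 6: AGA → Arg.
After the substitution the codon is UGA → Stop.
The new codon is a stop codon, so this is a nonsense mutation.

nonsense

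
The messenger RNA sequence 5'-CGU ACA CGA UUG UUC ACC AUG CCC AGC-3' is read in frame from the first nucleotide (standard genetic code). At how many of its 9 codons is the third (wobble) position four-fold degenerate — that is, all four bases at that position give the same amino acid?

5

Codon 1 CGU (Arg): third position 4-fold.
Codon 2 ACA (Thr): third position 4-fold.
Codon 3 CGA (Arg): third position 4-fold.
Codon 4 UUG (Leu): third position 2-fold.
Codon 5 UUC (Phe): third position 2-fold.
Codon 6 ACC (Thr): third position 4-fold.
Codon 7 AUG (Met): third position 1-fold.
Codon 8 CCC (Pro): third position 4-fold.
Codon 9 AGC (Ser): third position 2-fold.
Four-fold degenerate third positions: 5.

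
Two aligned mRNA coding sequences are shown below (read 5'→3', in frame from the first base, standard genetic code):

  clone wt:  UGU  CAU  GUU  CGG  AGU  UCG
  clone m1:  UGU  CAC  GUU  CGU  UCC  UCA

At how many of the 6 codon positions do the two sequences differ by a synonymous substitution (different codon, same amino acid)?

4

Codon 1: UGU Cys / UGU Cys — identical.
Codon 2: CAU His / CAC His — synonymous.
Codon 3: GUU Val / GUU Val — identical.
Codon 4: CGG Arg / CGU Arg — synonymous.
Codon 5: AGU Ser / UCC Ser — synonymous.
Codon 6: UCG Ser / UCA Ser — synonymous.
Synonymous differences: 4.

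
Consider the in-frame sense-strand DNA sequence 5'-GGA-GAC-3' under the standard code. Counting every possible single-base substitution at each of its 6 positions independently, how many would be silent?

Codon 1 (GGA, Gly): 3 synonymous substitutions.
Codon 2 (GAC, Asp): 1 synonymous substitution.
Total: 3 + 1 = 4.

4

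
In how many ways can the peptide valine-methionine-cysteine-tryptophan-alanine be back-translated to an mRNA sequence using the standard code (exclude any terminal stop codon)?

32

Val: 4 codons.
Met: 1 codon.
Cys: 2 codons.
Trp: 1 codon.
Ala: 4 codons.
4 × 1 × 2 × 1 × 4 = 32.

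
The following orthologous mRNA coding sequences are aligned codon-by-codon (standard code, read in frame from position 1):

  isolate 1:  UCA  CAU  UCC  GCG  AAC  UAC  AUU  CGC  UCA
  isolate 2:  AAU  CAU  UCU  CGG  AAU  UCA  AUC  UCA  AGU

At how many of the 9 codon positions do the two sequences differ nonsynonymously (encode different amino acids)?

Codon 1: UCA Ser / AAU Asn — nonsynonymous.
Codon 2: CAU His / CAU His — identical.
Codon 3: UCC Ser / UCU Ser — synonymous.
Codon 4: GCG Ala / CGG Arg — nonsynonymous.
Codon 5: AAC Asn / AAU Asn — synonymous.
Codon 6: UAC Tyr / UCA Ser — nonsynonymous.
Codon 7: AUU Ile / AUC Ile — synonymous.
Codon 8: CGC Arg / UCA Ser — nonsynonymous.
Codon 9: UCA Ser / AGU Ser — synonymous.
Nonsynonymous differences: 4.

4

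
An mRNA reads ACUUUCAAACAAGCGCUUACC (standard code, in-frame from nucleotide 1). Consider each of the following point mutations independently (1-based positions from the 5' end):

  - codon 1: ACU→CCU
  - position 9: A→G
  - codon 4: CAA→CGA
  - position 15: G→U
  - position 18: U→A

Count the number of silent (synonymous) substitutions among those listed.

3

Codon 1: ACU (Thr) → CCU (Pro) — missense.
Codon 3: AAA (Lys) → AAG (Lys) — synonymous.
Codon 4: CAA (Gln) → CGA (Arg) — missense.
Codon 5: GCG (Ala) → GCU (Ala) — synonymous.
Codon 6: CUU (Leu) → CUA (Leu) — synonymous.
Synonymous: 3 of 5.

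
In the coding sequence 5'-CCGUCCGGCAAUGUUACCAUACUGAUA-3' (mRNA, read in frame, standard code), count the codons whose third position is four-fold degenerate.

Codon 1 CCG (Pro): third position 4-fold.
Codon 2 UCC (Ser): third position 4-fold.
Codon 3 GGC (Gly): third position 4-fold.
Codon 4 AAU (Asn): third position 2-fold.
Codon 5 GUU (Val): third position 4-fold.
Codon 6 ACC (Thr): third position 4-fold.
Codon 7 AUA (Ile): third position 3-fold.
Codon 8 CUG (Leu): third position 4-fold.
Codon 9 AUA (Ile): third position 3-fold.
Four-fold degenerate third positions: 6.

6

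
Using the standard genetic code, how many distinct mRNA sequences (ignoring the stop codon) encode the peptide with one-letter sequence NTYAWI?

Asn: 2 codons.
Thr: 4 codons.
Tyr: 2 codons.
Ala: 4 codons.
Trp: 1 codon.
Ile: 3 codons.
2 × 4 × 2 × 4 × 1 × 3 = 192.

192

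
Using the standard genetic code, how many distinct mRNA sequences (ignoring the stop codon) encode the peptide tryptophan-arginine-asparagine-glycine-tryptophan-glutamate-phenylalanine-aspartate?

Trp: 1 codon.
Arg: 6 codons.
Asn: 2 codons.
Gly: 4 codons.
Trp: 1 codon.
Glu: 2 codons.
Phe: 2 codons.
Asp: 2 codons.
1 × 6 × 2 × 4 × 1 × 2 × 2 × 2 = 384.

384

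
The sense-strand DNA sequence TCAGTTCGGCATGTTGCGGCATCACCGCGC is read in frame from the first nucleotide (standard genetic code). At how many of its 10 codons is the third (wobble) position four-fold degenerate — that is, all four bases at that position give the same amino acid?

9

Codon 1 TCA (Ser): third position 4-fold.
Codon 2 GTT (Val): third position 4-fold.
Codon 3 CGG (Arg): third position 4-fold.
Codon 4 CAT (His): third position 2-fold.
Codon 5 GTT (Val): third position 4-fold.
Codon 6 GCG (Ala): third position 4-fold.
Codon 7 GCA (Ala): third position 4-fold.
Codon 8 TCA (Ser): third position 4-fold.
Codon 9 CCG (Pro): third position 4-fold.
Codon 10 CGC (Arg): third position 4-fold.
Four-fold degenerate third positions: 9.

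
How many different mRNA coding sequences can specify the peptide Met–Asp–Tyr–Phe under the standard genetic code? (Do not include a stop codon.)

Met: 1 codon.
Asp: 2 codons.
Tyr: 2 codons.
Phe: 2 codons.
1 × 2 × 2 × 2 = 8.

8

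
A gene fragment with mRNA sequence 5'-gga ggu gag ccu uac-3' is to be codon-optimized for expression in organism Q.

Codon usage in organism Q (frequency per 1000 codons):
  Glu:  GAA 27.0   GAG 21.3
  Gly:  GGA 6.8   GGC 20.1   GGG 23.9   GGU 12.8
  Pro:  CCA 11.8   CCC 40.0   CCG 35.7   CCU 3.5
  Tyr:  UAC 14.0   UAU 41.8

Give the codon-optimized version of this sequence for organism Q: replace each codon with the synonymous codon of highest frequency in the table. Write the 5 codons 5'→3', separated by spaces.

GGG GGG GAA CCC UAU

Codon 1 (Gly): best is GGG at 23.9.
Codon 2 (Gly): best is GGG at 23.9.
Codon 3 (Glu): best is GAA at 27.0.
Codon 4 (Pro): best is CCC at 40.0.
Codon 5 (Tyr): best is UAU at 41.8.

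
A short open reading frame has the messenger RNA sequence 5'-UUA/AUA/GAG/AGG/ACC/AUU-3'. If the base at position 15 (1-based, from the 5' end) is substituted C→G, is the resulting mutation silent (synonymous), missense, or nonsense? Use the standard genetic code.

silent

Position 15 falls in codon 5: ACC → Thr.
After the substitution the codon is ACG → Thr.
Both encode Thr, so the change is synonymous.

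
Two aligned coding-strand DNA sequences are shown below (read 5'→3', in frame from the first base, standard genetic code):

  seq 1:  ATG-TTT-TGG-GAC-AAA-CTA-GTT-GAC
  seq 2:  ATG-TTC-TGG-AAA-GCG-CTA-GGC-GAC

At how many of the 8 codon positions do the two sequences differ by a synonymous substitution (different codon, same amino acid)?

Codon 1: ATG Met / ATG Met — identical.
Codon 2: TTT Phe / TTC Phe — synonymous.
Codon 3: TGG Trp / TGG Trp — identical.
Codon 4: GAC Asp / AAA Lys — nonsynonymous.
Codon 5: AAA Lys / GCG Ala — nonsynonymous.
Codon 6: CTA Leu / CTA Leu — identical.
Codon 7: GTT Val / GGC Gly — nonsynonymous.
Codon 8: GAC Asp / GAC Asp — identical.
Synonymous differences: 1.

1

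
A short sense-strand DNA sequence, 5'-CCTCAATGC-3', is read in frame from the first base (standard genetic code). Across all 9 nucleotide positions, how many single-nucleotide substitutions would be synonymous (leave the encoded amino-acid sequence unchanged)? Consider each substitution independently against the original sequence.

5

Codon 1 (CCT, Pro): 3 synonymous substitutions.
Codon 2 (CAA, Gln): 1 synonymous substitution.
Codon 3 (TGC, Cys): 1 synonymous substitution.
Total: 3 + 1 + 1 = 5.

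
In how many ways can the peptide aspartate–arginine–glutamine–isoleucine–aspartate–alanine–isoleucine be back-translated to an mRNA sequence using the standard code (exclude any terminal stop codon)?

Asp: 2 codons.
Arg: 6 codons.
Gln: 2 codons.
Ile: 3 codons.
Asp: 2 codons.
Ala: 4 codons.
Ile: 3 codons.
2 × 6 × 2 × 3 × 2 × 4 × 3 = 1728.

1728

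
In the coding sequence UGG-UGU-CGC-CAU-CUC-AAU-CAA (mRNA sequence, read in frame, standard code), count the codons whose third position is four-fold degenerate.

2

Codon 1 UGG (Trp): third position 1-fold.
Codon 2 UGU (Cys): third position 2-fold.
Codon 3 CGC (Arg): third position 4-fold.
Codon 4 CAU (His): third position 2-fold.
Codon 5 CUC (Leu): third position 4-fold.
Codon 6 AAU (Asn): third position 2-fold.
Codon 7 CAA (Gln): third position 2-fold.
Four-fold degenerate third positions: 2.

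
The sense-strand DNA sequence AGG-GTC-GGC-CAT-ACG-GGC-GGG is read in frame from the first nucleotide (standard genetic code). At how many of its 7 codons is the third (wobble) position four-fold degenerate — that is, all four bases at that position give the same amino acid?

5

Codon 1 AGG (Arg): third position 2-fold.
Codon 2 GTC (Val): third position 4-fold.
Codon 3 GGC (Gly): third position 4-fold.
Codon 4 CAT (His): third position 2-fold.
Codon 5 ACG (Thr): third position 4-fold.
Codon 6 GGC (Gly): third position 4-fold.
Codon 7 GGG (Gly): third position 4-fold.
Four-fold degenerate third positions: 5.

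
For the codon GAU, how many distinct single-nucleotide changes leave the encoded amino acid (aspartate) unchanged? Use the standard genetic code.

Position 1: none → 0 synonymous.
Position 2: none → 0 synonymous.
Position 3: GAC → 1 synonymous.
Total: 0 + 0 + 1 = 1.

1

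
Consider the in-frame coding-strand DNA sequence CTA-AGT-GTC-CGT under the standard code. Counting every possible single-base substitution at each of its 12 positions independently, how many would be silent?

Codon 1 (CTA, Leu): 4 synonymous substitutions.
Codon 2 (AGT, Ser): 1 synonymous substitution.
Codon 3 (GTC, Val): 3 synonymous substitutions.
Codon 4 (CGT, Arg): 3 synonymous substitutions.
Total: 4 + 1 + 3 + 3 = 11.

11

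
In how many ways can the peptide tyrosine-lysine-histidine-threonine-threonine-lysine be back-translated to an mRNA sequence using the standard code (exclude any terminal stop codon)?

Tyr: 2 codons.
Lys: 2 codons.
His: 2 codons.
Thr: 4 codons.
Thr: 4 codons.
Lys: 2 codons.
2 × 2 × 2 × 4 × 4 × 2 = 256.

256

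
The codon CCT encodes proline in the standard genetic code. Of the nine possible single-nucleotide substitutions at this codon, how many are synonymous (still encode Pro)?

3

Position 1: none → 0 synonymous.
Position 2: none → 0 synonymous.
Position 3: CCC, CCA, CCG → 3 synonymous.
Total: 0 + 0 + 3 = 3.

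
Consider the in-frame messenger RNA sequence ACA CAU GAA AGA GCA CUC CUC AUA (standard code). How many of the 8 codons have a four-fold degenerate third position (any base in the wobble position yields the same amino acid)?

4

Codon 1 ACA (Thr): third position 4-fold.
Codon 2 CAU (His): third position 2-fold.
Codon 3 GAA (Glu): third position 2-fold.
Codon 4 AGA (Arg): third position 2-fold.
Codon 5 GCA (Ala): third position 4-fold.
Codon 6 CUC (Leu): third position 4-fold.
Codon 7 CUC (Leu): third position 4-fold.
Codon 8 AUA (Ile): third position 3-fold.
Four-fold degenerate third positions: 4.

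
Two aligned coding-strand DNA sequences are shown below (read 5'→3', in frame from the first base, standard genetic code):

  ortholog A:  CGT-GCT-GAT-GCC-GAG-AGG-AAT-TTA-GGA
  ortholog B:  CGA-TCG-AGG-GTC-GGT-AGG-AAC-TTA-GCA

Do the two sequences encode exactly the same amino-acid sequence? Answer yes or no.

Codon 1: CGT Arg / CGA Arg — synonymous.
Codon 2: GCT Ala / TCG Ser — nonsynonymous.
Codon 3: GAT Asp / AGG Arg — nonsynonymous.
Codon 4: GCC Ala / GTC Val — nonsynonymous.
Codon 5: GAG Glu / GGT Gly — nonsynonymous.
Codon 6: AGG Arg / AGG Arg — identical.
Codon 7: AAT Asn / AAC Asn — synonymous.
Codon 8: TTA Leu / TTA Leu — identical.
Codon 9: GGA Gly / GCA Ala — nonsynonymous.
Nonsynonymous differences: 5 → different protein.

no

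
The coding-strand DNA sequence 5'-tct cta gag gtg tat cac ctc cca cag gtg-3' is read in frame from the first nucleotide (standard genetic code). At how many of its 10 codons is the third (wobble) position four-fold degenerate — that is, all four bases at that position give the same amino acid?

6

Codon 1 TCT (Ser): third position 4-fold.
Codon 2 CTA (Leu): third position 4-fold.
Codon 3 GAG (Glu): third position 2-fold.
Codon 4 GTG (Val): third position 4-fold.
Codon 5 TAT (Tyr): third position 2-fold.
Codon 6 CAC (His): third position 2-fold.
Codon 7 CTC (Leu): third position 4-fold.
Codon 8 CCA (Pro): third position 4-fold.
Codon 9 CAG (Gln): third position 2-fold.
Codon 10 GTG (Val): third position 4-fold.
Four-fold degenerate third positions: 6.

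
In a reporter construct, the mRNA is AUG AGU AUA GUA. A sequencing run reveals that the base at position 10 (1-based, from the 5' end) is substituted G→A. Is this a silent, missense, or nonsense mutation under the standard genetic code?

missense

Position 10 falls in codon 4: GUA → Val.
After the substitution the codon is AUA → Ile.
Val ≠ Ile, so this is a missense mutation.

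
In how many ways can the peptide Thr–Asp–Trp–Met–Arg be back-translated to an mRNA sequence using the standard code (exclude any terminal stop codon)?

48

Thr: 4 codons.
Asp: 2 codons.
Trp: 1 codon.
Met: 1 codon.
Arg: 6 codons.
4 × 2 × 1 × 1 × 6 = 48.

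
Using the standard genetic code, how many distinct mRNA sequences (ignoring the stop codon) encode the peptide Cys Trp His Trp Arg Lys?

Cys: 2 codons.
Trp: 1 codon.
His: 2 codons.
Trp: 1 codon.
Arg: 6 codons.
Lys: 2 codons.
2 × 1 × 2 × 1 × 6 × 2 = 48.

48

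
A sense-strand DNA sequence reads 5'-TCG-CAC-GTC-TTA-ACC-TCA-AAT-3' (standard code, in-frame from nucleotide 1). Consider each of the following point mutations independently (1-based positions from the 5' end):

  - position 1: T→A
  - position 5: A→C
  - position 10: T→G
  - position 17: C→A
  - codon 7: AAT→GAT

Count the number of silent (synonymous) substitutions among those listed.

0

Codon 1: TCG (Ser) → ACG (Thr) — missense.
Codon 2: CAC (His) → CCC (Pro) — missense.
Codon 4: TTA (Leu) → GTA (Val) — missense.
Codon 6: TCA (Ser) → TAA (Stop) — nonsense.
Codon 7: AAT (Asn) → GAT (Asp) — missense.
Synonymous: 0 of 5.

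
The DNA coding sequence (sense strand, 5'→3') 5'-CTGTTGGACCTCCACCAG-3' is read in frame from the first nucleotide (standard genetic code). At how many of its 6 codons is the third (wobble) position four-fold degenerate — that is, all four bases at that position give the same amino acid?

2

Codon 1 CTG (Leu): third position 4-fold.
Codon 2 TTG (Leu): third position 2-fold.
Codon 3 GAC (Asp): third position 2-fold.
Codon 4 CTC (Leu): third position 4-fold.
Codon 5 CAC (His): third position 2-fold.
Codon 6 CAG (Gln): third position 2-fold.
Four-fold degenerate third positions: 2.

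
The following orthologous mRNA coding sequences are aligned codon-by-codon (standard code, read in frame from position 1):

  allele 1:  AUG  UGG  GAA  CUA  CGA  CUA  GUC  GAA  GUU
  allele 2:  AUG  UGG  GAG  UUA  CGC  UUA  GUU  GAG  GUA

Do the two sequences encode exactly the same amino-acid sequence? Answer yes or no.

yes

Codon 1: AUG Met / AUG Met — identical.
Codon 2: UGG Trp / UGG Trp — identical.
Codon 3: GAA Glu / GAG Glu — synonymous.
Codon 4: CUA Leu / UUA Leu — synonymous.
Codon 5: CGA Arg / CGC Arg — synonymous.
Codon 6: CUA Leu / UUA Leu — synonymous.
Codon 7: GUC Val / GUU Val — synonymous.
Codon 8: GAA Glu / GAG Glu — synonymous.
Codon 9: GUU Val / GUA Val — synonymous.
Nonsynonymous differences: 0 → same protein.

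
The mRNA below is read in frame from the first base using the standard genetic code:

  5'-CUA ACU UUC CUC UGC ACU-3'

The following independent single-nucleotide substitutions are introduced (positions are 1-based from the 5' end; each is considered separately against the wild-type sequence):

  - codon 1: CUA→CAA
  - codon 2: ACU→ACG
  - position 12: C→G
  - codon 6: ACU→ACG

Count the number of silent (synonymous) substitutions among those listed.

3

Codon 1: CUA (Leu) → CAA (Gln) — missense.
Codon 2: ACU (Thr) → ACG (Thr) — synonymous.
Codon 4: CUC (Leu) → CUG (Leu) — synonymous.
Codon 6: ACU (Thr) → ACG (Thr) — synonymous.
Synonymous: 3 of 4.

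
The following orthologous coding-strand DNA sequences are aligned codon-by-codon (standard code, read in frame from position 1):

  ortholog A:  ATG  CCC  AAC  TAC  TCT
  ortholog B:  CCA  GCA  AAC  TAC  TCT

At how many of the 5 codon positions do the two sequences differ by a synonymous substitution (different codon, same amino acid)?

Codon 1: ATG Met / CCA Pro — nonsynonymous.
Codon 2: CCC Pro / GCA Ala — nonsynonymous.
Codon 3: AAC Asn / AAC Asn — identical.
Codon 4: TAC Tyr / TAC Tyr — identical.
Codon 5: TCT Ser / TCT Ser — identical.
Synonymous differences: 0.

0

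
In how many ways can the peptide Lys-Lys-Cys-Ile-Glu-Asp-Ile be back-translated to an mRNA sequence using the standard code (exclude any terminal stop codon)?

288

Lys: 2 codons.
Lys: 2 codons.
Cys: 2 codons.
Ile: 3 codons.
Glu: 2 codons.
Asp: 2 codons.
Ile: 3 codons.
2 × 2 × 2 × 3 × 2 × 2 × 3 = 288.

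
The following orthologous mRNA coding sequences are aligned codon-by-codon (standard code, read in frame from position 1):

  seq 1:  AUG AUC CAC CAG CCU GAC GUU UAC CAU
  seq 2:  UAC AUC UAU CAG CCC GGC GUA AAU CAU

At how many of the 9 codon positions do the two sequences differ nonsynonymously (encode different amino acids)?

4

Codon 1: AUG Met / UAC Tyr — nonsynonymous.
Codon 2: AUC Ile / AUC Ile — identical.
Codon 3: CAC His / UAU Tyr — nonsynonymous.
Codon 4: CAG Gln / CAG Gln — identical.
Codon 5: CCU Pro / CCC Pro — synonymous.
Codon 6: GAC Asp / GGC Gly — nonsynonymous.
Codon 7: GUU Val / GUA Val — synonymous.
Codon 8: UAC Tyr / AAU Asn — nonsynonymous.
Codon 9: CAU His / CAU His — identical.
Nonsynonymous differences: 4.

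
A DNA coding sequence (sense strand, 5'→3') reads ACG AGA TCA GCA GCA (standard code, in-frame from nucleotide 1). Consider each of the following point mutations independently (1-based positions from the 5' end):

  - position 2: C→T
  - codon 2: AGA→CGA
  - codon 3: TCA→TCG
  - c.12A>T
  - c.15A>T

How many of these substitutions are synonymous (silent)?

4

Codon 1: ACG (Thr) → ATG (Met) — missense.
Codon 2: AGA (Arg) → CGA (Arg) — synonymous.
Codon 3: TCA (Ser) → TCG (Ser) — synonymous.
Codon 4: GCA (Ala) → GCT (Ala) — synonymous.
Codon 5: GCA (Ala) → GCT (Ala) — synonymous.
Synonymous: 4 of 5.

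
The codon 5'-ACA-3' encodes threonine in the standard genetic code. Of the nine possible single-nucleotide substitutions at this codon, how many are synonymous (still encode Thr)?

Position 1: none → 0 synonymous.
Position 2: none → 0 synonymous.
Position 3: ACT, ACC, ACG → 3 synonymous.
Total: 0 + 0 + 3 = 3.

3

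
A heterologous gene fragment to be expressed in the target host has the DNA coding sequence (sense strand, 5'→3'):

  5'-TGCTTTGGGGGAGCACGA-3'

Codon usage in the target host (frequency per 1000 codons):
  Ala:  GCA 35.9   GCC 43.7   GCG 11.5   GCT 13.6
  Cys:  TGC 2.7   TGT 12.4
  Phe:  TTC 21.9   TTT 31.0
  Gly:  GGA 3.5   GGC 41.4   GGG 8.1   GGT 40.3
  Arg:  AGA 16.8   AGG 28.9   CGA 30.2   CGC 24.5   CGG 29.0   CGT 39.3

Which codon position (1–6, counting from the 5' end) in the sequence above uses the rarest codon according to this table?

1

Codon 1 TGC (Cys): 2.7 per 1000.
Codon 2 TTT (Phe): 31.0 per 1000.
Codon 3 GGG (Gly): 8.1 per 1000.
Codon 4 GGA (Gly): 3.5 per 1000.
Codon 5 GCA (Ala): 35.9 per 1000.
Codon 6 CGA (Arg): 30.2 per 1000.
Lowest frequency is 2.7 at codon 1.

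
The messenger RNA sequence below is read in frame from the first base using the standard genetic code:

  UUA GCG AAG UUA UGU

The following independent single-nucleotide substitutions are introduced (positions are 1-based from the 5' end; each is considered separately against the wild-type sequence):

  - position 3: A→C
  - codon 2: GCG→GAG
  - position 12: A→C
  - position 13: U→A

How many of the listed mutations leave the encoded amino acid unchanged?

0

Codon 1: UUA (Leu) → UUC (Phe) — missense.
Codon 2: GCG (Ala) → GAG (Glu) — missense.
Codon 4: UUA (Leu) → UUC (Phe) — missense.
Codon 5: UGU (Cys) → AGU (Ser) — missense.
Synonymous: 0 of 4.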